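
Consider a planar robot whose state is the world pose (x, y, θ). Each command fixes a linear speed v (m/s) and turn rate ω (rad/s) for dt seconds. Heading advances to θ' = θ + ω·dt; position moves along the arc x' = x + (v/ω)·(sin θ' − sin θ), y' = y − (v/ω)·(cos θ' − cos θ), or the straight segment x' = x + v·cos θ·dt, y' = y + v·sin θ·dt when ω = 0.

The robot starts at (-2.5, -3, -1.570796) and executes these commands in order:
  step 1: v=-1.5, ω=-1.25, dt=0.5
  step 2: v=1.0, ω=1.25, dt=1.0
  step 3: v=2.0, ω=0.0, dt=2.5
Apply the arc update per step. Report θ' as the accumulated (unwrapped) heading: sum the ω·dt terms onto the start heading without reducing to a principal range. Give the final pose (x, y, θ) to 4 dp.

(0.6523, -7.2889, -0.9458)

step 1: θ'=-2.1958 (R=1.2000) → pose (-2.2732, -2.2979, -2.1958)
step 2: θ'=-0.9458 (R=0.8000) → pose (-2.2732, -3.2340, -0.9458)
step 3: θ'=-0.9458 (straight) → pose (0.6523, -7.2889, -0.9458)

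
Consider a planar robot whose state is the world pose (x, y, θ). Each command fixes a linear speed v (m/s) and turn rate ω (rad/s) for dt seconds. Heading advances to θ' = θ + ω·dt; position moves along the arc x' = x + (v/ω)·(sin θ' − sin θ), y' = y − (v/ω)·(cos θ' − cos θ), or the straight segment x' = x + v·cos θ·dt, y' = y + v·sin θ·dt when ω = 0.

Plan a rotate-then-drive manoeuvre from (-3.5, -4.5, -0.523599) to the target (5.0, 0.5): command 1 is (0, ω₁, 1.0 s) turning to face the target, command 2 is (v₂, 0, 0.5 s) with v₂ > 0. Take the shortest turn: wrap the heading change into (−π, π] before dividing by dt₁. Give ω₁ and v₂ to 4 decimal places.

ω₁ = 1.0553, v₂ = 19.7231

heading to target = atan2(0.5−-4.5, 5−-3.5) = 0.5317
Δθ = wrap(0.5317 − -0.5236) = 1.0553; ω₁ = Δθ/dt₁ = 1.0553
distance = √((5−-3.5)² + (0.5−-4.5)²) = 9.8615; v₂ = distance/dt₂ = 19.7231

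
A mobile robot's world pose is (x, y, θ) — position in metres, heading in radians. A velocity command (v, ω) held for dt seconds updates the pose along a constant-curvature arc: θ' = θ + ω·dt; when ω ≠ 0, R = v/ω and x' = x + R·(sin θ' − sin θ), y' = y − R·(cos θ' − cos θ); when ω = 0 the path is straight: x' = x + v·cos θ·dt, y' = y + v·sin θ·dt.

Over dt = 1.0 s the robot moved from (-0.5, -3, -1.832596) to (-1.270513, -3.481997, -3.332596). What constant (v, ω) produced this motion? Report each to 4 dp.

Δθ = -3.332596 − -1.832596 = -1.500000
ω = Δθ/dt = -1.500000/1.0 = -1.5000
R = Δx/(sin θ' − sin θ) = -0.6667
v = R·ω = -0.6667·-1.5000 = 1.0000

v = 1.0000, ω = -1.5000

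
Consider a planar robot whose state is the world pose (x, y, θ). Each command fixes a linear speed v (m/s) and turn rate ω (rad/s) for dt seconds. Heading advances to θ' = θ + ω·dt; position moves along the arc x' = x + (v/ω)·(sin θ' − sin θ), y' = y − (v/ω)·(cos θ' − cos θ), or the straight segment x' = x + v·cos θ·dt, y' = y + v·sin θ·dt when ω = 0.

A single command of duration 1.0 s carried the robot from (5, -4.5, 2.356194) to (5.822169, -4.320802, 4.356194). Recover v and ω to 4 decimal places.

v = -1.0000, ω = 2.0000

Δθ = 4.356194 − 2.356194 = 2.000000
ω = Δθ/dt = 2.000000/1.0 = 2.0000
R = Δx/(sin θ' − sin θ) = -0.5000
v = R·ω = -0.5000·2.0000 = -1.0000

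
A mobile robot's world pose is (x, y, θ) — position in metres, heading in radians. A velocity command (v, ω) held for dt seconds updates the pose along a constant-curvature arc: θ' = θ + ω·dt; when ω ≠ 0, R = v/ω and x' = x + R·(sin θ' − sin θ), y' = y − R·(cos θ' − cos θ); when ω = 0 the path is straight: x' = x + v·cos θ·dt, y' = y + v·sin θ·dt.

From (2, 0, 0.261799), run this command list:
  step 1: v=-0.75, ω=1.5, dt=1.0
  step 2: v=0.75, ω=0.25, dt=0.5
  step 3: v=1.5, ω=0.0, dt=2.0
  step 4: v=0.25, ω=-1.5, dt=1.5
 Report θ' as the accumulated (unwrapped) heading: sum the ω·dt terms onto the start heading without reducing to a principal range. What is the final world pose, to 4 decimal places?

(0.8298, 2.8439, -0.3632)

step 1: θ'=1.7618 (R=-0.5000) → pose (1.6385, -0.5779, 1.7618)
step 2: θ'=1.8868 (R=3.0000) → pose (1.5445, -0.2151, 1.8868)
step 3: θ'=1.8868 (straight) → pose (0.6122, 2.6363, 1.8868)
step 4: θ'=-0.3632 (R=-0.1667) → pose (0.8298, 2.8439, -0.3632)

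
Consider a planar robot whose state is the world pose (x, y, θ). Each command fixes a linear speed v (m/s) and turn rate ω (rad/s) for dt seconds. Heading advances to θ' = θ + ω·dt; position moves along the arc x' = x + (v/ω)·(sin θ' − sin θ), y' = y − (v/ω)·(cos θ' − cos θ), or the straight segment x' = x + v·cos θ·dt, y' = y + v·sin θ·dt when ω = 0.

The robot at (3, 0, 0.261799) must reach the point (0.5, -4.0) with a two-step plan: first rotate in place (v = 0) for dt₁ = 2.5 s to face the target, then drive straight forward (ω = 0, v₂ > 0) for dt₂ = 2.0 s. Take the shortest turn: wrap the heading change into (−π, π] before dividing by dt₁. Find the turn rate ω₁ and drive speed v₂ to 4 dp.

ω₁ = -0.9565, v₂ = 2.3585

heading to target = atan2(-4−0, 0.5−3) = -2.1294
Δθ = wrap(-2.1294 − 0.2618) = -2.3912; ω₁ = Δθ/dt₁ = -0.9565
distance = √((0.5−3)² + (-4−0)²) = 4.7170; v₂ = distance/dt₂ = 2.3585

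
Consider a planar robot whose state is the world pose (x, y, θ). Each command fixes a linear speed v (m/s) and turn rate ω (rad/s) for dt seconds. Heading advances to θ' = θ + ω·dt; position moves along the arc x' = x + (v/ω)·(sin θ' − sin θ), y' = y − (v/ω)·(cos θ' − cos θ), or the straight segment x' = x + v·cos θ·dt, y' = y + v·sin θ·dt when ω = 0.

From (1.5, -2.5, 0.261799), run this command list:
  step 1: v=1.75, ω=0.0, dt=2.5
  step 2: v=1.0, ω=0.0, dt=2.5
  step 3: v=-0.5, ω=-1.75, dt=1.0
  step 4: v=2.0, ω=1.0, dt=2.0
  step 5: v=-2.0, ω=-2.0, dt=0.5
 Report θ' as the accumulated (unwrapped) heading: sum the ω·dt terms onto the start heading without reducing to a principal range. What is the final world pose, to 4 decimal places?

(9.7959, -2.0583, -0.4882)

step 1: θ'=0.2618 (straight) → pose (5.7259, -1.3677, 0.2618)
step 2: θ'=0.2618 (straight) → pose (8.1407, -0.7206, 0.2618)
step 3: θ'=-1.4882 (R=0.2857) → pose (7.7821, -0.4682, -1.4882)
step 4: θ'=0.5118 (R=2.0000) → pose (10.7547, -2.0469, 0.5118)
step 5: θ'=-0.4882 (R=1.0000) → pose (9.7959, -2.0583, -0.4882)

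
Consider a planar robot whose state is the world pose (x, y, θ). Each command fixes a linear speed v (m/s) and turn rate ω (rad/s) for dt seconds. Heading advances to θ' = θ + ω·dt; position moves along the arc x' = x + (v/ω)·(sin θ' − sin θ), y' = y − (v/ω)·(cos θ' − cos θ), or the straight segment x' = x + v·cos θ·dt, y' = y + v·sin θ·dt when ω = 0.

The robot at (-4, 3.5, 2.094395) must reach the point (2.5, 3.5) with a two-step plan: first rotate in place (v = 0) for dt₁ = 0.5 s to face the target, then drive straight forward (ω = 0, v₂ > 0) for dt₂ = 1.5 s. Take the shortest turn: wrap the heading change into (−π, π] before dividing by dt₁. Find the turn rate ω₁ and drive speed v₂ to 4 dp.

heading to target = atan2(3.5−3.5, 2.5−-4) = 0.0000
Δθ = wrap(0.0000 − 2.0944) = -2.0944; ω₁ = Δθ/dt₁ = -4.1888
distance = √((2.5−-4)² + (3.5−3.5)²) = 6.5000; v₂ = distance/dt₂ = 4.3333

ω₁ = -4.1888, v₂ = 4.3333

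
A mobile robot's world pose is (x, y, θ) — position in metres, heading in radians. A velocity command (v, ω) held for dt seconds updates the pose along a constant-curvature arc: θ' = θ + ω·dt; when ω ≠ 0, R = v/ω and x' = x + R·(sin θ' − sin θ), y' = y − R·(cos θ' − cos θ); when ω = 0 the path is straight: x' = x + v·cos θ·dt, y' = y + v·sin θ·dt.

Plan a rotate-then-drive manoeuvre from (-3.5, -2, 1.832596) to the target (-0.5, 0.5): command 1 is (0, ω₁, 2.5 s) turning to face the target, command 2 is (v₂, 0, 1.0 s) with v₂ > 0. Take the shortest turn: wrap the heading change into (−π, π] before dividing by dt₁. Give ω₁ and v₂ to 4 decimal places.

ω₁ = -0.4551, v₂ = 3.9051

heading to target = atan2(0.5−-2, -0.5−-3.5) = 0.6947
Δθ = wrap(0.6947 − 1.8326) = -1.1379; ω₁ = Δθ/dt₁ = -0.4551
distance = √((-0.5−-3.5)² + (0.5−-2)²) = 3.9051; v₂ = distance/dt₂ = 3.9051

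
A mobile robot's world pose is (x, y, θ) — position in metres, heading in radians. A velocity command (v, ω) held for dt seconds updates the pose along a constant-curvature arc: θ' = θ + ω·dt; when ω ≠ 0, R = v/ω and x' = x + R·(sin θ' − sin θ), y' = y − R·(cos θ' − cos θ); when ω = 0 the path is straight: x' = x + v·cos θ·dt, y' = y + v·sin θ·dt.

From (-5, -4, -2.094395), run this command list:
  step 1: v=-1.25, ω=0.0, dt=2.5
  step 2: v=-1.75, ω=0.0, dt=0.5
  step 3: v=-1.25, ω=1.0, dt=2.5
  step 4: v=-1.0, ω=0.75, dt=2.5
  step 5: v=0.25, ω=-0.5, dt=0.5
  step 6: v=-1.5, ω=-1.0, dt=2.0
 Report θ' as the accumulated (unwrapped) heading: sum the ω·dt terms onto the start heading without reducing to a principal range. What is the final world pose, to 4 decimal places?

step 1: θ'=-2.0944 (straight) → pose (-3.4375, -1.2937, -2.0944)
step 2: θ'=-2.0944 (straight) → pose (-3.0000, -0.5359, -2.0944)
step 3: θ'=0.4056 (R=-1.2500) → pose (-4.5758, 1.2377, 0.4056)
step 4: θ'=2.2806 (R=-1.3333) → pose (-5.0610, -0.8564, 2.2806)
step 5: θ'=2.0306 (R=-0.5000) → pose (-5.1298, -0.7524, 2.0306)
step 6: θ'=0.0306 (R=1.5000) → pose (-6.4281, -2.9174, 0.0306)

(-6.4281, -2.9174, 0.0306)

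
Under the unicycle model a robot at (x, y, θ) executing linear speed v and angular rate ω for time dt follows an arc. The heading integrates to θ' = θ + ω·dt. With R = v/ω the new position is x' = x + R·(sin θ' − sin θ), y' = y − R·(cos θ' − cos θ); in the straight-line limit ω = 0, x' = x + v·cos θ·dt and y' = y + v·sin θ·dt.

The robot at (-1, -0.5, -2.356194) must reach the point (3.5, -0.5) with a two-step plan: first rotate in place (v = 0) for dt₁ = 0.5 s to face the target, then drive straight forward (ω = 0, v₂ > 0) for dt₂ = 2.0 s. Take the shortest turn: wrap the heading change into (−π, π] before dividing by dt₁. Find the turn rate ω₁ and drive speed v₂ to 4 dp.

heading to target = atan2(-0.5−-0.5, 3.5−-1) = 0.0000
Δθ = wrap(0.0000 − -2.3562) = 2.3562; ω₁ = Δθ/dt₁ = 4.7124
distance = √((3.5−-1)² + (-0.5−-0.5)²) = 4.5000; v₂ = distance/dt₂ = 2.2500

ω₁ = 4.7124, v₂ = 2.2500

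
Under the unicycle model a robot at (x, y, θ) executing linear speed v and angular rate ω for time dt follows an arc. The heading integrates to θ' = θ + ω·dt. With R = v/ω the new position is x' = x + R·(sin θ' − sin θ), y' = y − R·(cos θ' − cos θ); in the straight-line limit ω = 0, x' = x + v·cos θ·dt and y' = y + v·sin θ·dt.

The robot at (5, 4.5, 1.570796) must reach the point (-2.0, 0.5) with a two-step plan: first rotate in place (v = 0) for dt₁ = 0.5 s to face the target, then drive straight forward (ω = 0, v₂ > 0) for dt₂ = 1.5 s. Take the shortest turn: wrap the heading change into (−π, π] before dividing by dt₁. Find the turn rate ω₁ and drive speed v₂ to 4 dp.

heading to target = atan2(0.5−4.5, -2−5) = -2.6224
Δθ = wrap(-2.6224 − 1.5708) = 2.0899; ω₁ = Δθ/dt₁ = 4.1799
distance = √((-2−5)² + (0.5−4.5)²) = 8.0623; v₂ = distance/dt₂ = 5.3748

ω₁ = 4.1799, v₂ = 5.3748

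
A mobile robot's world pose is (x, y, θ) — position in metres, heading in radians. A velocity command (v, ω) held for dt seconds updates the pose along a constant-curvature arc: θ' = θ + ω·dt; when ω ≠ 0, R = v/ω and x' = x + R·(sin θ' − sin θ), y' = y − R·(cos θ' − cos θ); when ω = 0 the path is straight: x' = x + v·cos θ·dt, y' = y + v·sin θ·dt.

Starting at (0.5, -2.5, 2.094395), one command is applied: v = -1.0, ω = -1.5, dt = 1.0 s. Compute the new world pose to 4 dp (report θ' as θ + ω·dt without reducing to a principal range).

θ' = 2.0944 + -1.5·1.0 = 0.5944
R = v/ω = -1.0/-1.5 = 0.6667
x' = 0.5 + 0.6667·(sin 0.5944 − sin 2.0944) = 0.2960
y' = -2.5 − 0.6667·(cos 0.5944 − cos 2.0944) = -3.3857

(0.2960, -3.3857, 0.5944)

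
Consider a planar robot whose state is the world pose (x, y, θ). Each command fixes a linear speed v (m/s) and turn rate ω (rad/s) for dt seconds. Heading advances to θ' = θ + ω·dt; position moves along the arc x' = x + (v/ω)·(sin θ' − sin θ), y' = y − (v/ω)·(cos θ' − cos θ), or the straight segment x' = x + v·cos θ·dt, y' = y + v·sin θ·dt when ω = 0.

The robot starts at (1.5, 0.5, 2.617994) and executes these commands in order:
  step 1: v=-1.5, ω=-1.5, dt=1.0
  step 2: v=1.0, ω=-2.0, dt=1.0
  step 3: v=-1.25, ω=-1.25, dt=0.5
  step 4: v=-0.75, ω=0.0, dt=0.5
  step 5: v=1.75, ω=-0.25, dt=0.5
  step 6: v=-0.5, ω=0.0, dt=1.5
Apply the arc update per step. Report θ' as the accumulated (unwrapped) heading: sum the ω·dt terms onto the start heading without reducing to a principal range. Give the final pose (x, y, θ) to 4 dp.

(2.5320, 0.1158, -1.6320)

step 1: θ'=1.1180 (R=1.0000) → pose (1.8992, -0.8035, 1.1180)
step 2: θ'=-0.8820 (R=-0.5000) → pose (2.7348, -0.7045, -0.8820)
step 3: θ'=-1.5070 (R=1.0000) → pose (2.5089, -0.1326, -1.5070)
step 4: θ'=-1.5070 (straight) → pose (2.4850, 0.2416, -1.5070)
step 5: θ'=-1.6320 (R=-7.0000) → pose (2.4861, -0.6328, -1.6320)
step 6: θ'=-1.6320 (straight) → pose (2.5320, 0.1158, -1.6320)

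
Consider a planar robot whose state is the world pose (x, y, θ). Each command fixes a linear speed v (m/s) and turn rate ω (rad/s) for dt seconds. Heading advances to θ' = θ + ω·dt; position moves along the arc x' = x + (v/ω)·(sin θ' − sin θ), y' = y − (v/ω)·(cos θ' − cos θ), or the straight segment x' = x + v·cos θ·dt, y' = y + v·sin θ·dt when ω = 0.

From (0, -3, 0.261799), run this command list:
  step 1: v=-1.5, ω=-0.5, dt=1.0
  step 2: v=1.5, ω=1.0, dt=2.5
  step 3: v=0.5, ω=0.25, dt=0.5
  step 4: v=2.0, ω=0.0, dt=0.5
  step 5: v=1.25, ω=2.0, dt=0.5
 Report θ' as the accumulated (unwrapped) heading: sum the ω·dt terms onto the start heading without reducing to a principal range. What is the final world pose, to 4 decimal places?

step 1: θ'=-0.2382 (R=3.0000) → pose (-1.4843, -3.0175, -0.2382)
step 2: θ'=2.2618 (R=1.5000) → pose (0.0255, -0.6039, 2.2618)
step 3: θ'=2.3868 (R=2.0000) → pose (-0.1454, -0.4217, 2.3868)
step 4: θ'=2.3868 (straight) → pose (-0.8738, 0.2634, 2.3868)
step 5: θ'=3.3868 (R=0.6250) → pose (-1.4538, 0.4145, 3.3868)

(-1.4538, 0.4145, 3.3868)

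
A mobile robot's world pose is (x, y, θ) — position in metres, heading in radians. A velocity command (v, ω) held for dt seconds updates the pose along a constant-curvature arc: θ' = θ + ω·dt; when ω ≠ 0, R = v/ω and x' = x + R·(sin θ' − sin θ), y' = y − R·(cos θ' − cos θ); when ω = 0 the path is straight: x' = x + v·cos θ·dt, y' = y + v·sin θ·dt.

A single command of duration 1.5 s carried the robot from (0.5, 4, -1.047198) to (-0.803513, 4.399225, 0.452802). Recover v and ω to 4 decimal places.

v = -1.0000, ω = 1.0000

Δθ = 0.452802 − -1.047198 = 1.500000
ω = Δθ/dt = 1.500000/1.5 = 1.0000
R = Δx/(sin θ' − sin θ) = -1.0000
v = R·ω = -1.0000·1.0000 = -1.0000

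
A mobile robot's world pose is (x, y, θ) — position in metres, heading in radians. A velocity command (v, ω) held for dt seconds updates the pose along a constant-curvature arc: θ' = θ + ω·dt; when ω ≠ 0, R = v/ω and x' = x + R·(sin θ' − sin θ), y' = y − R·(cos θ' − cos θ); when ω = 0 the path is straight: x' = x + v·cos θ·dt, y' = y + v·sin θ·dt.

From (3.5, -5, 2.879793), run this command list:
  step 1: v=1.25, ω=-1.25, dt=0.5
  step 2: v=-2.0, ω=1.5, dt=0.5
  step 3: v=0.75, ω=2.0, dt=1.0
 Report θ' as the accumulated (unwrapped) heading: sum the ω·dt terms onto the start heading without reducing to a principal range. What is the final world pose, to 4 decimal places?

(3.4251, -5.6239, 5.0048)

step 1: θ'=2.2548 (R=-1.0000) → pose (2.9838, -4.6660, 2.2548)
step 2: θ'=3.0048 (R=-1.3333) → pose (3.8353, -5.1443, 3.0048)
step 3: θ'=5.0048 (R=0.3750) → pose (3.4251, -5.6239, 5.0048)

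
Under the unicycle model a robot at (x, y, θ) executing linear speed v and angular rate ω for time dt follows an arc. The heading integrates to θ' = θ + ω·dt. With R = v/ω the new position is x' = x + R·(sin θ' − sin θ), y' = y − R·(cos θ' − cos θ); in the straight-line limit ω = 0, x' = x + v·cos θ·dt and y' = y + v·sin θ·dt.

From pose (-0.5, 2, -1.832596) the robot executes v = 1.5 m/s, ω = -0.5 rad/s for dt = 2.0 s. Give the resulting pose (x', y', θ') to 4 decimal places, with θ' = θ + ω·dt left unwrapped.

θ' = -1.8326 + -0.5·2.0 = -2.8326
R = v/ω = 1.5/-0.5 = -3.0000
x' = -0.5 + -3.0000·(sin -2.8326 − sin -1.8326) = -2.4855
y' = 2 − -3.0000·(cos -2.8326 − cos -1.8326) = -0.0815

(-2.4855, -0.0815, -2.8326)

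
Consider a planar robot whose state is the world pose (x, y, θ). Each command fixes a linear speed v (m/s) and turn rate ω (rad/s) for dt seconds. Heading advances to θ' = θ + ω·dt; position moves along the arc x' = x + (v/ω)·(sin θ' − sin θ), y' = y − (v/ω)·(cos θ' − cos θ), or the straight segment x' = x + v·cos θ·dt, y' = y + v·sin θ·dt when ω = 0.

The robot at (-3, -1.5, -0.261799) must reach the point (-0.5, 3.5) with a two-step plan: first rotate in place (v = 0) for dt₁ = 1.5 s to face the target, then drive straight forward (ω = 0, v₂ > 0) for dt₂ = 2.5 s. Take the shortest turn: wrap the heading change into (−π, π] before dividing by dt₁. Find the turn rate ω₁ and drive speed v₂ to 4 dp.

heading to target = atan2(3.5−-1.5, -0.5−-3) = 1.1071
Δθ = wrap(1.1071 − -0.2618) = 1.3689; ω₁ = Δθ/dt₁ = 0.9126
distance = √((-0.5−-3)² + (3.5−-1.5)²) = 5.5902; v₂ = distance/dt₂ = 2.2361

ω₁ = 0.9126, v₂ = 2.2361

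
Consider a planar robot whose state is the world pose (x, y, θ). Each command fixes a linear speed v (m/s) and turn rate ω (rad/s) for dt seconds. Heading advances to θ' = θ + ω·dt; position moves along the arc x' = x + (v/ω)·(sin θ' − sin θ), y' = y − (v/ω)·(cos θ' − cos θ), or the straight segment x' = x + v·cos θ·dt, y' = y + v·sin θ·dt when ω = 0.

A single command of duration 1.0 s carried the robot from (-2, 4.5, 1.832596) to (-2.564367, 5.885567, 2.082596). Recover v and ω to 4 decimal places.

v = 1.5000, ω = 0.2500

Δθ = 2.082596 − 1.832596 = 0.250000
ω = Δθ/dt = 0.250000/1.0 = 0.2500
R = −Δy/(cos θ' − cos θ) = 6.0000
v = R·ω = 6.0000·0.2500 = 1.5000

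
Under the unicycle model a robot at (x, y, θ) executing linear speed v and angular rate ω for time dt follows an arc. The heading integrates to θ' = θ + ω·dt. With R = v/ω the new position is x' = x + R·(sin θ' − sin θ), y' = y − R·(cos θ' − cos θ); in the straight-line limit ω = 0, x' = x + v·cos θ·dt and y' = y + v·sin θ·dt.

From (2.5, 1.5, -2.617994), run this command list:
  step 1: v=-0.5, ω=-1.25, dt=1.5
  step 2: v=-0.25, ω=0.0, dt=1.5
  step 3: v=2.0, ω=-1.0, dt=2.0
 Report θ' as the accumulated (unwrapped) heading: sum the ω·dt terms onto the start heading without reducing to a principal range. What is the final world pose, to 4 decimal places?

(5.5406, 3.2661, -6.4930)

step 1: θ'=-4.4930 (R=0.4000) → pose (3.0904, 1.2406, -4.4930)
step 2: θ'=-4.4930 (straight) → pose (3.1720, 0.8746, -4.4930)
step 3: θ'=-6.4930 (R=-2.0000) → pose (5.5406, 3.2661, -6.4930)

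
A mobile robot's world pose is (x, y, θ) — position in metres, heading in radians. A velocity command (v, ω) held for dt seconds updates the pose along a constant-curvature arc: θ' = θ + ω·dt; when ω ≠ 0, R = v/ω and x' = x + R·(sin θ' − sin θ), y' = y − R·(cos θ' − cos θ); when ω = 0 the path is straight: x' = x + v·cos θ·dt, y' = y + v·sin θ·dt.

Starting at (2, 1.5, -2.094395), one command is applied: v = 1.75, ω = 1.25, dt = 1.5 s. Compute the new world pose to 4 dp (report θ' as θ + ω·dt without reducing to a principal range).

θ' = -2.0944 + 1.25·1.5 = -0.2194
R = v/ω = 1.75/1.25 = 1.4000
x' = 2 + 1.4000·(sin -0.2194 − sin -2.0944) = 2.9077
y' = 1.5 − 1.4000·(cos -0.2194 − cos -2.0944) = -0.5664

(2.9077, -0.5664, -0.2194)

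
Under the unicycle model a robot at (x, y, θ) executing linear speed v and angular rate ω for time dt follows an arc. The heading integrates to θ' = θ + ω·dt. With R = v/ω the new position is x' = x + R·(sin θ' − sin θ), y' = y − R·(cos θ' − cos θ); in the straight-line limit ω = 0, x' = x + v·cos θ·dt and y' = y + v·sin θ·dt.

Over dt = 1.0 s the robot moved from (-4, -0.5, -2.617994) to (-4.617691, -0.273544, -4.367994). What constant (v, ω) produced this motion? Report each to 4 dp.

Δθ = -4.367994 − -2.617994 = -1.750000
ω = Δθ/dt = -1.750000/1.0 = -1.7500
R = Δx/(sin θ' − sin θ) = -0.4286
v = R·ω = -0.4286·-1.7500 = 0.7500

v = 0.7500, ω = -1.7500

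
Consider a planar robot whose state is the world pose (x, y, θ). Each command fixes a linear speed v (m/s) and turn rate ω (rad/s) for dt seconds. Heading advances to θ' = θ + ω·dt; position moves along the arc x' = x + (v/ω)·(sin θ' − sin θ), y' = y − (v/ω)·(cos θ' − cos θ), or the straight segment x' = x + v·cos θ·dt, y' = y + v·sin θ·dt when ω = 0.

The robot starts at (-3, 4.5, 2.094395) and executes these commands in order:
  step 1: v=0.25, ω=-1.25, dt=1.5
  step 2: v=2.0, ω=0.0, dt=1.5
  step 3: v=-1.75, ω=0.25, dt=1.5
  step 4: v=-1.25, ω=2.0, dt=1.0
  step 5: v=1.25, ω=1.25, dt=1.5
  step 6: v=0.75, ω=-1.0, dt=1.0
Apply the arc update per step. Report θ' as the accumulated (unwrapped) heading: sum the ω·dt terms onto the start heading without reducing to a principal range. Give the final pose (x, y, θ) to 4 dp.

step 1: θ'=0.2194 (R=-0.2000) → pose (-2.8703, 4.7952, 0.2194)
step 2: θ'=0.2194 (straight) → pose (0.0578, 5.4481, 0.2194)
step 3: θ'=0.5944 (R=-7.0000) → pose (-2.3388, 4.4153, 0.5944)
step 4: θ'=2.5944 (R=-0.6250) → pose (-2.3140, 3.3638, 2.5944)
step 5: θ'=4.4694 (R=1.0000) → pose (-3.8049, 2.7504, 4.4694)
step 6: θ'=3.4694 (R=-0.7500) → pose (-4.2914, 2.2208, 3.4694)

(-4.2914, 2.2208, 3.4694)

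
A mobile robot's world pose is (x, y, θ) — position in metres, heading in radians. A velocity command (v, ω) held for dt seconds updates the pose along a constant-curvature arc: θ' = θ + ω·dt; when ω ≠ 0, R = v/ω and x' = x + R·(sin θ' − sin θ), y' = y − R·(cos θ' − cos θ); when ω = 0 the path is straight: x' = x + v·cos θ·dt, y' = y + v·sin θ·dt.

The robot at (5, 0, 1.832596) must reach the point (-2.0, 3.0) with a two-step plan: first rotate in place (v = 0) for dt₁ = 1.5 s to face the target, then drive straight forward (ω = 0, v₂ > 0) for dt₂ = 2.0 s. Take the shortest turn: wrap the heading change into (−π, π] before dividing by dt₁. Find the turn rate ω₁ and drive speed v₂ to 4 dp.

heading to target = atan2(3−0, -2−5) = 2.7367
Δθ = wrap(2.7367 − 1.8326) = 0.9041; ω₁ = Δθ/dt₁ = 0.6027
distance = √((-2−5)² + (3−0)²) = 7.6158; v₂ = distance/dt₂ = 3.8079

ω₁ = 0.6027, v₂ = 3.8079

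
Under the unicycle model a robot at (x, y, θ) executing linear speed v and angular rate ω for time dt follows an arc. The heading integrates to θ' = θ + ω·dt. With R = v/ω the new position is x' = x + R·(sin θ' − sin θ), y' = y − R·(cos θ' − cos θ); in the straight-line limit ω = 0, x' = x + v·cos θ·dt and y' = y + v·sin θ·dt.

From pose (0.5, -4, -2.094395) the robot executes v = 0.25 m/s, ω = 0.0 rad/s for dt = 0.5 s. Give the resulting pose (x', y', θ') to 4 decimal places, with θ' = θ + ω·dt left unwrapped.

θ' = -2.0944 + 0.0·0.5 = -2.0944
ω = 0 → straight: x' = 0.5 + 0.25·cos(-2.0944)·0.5 = 0.4375
y' = -4 + 0.25·sin(-2.0944)·0.5 = -4.1083

(0.4375, -4.1083, -2.0944)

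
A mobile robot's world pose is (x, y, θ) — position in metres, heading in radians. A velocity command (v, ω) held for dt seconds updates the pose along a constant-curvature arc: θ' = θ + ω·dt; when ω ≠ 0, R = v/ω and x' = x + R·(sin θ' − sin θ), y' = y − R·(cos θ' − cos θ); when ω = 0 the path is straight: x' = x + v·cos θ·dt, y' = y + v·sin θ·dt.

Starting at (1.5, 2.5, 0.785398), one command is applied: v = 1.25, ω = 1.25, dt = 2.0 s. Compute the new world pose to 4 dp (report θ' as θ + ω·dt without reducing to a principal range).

(0.6496, 4.1968, 3.2854)

θ' = 0.7854 + 1.25·2.0 = 3.2854
R = v/ω = 1.25/1.25 = 1.0000
x' = 1.5 + 1.0000·(sin 3.2854 − sin 0.7854) = 0.6496
y' = 2.5 − 1.0000·(cos 3.2854 − cos 0.7854) = 4.1968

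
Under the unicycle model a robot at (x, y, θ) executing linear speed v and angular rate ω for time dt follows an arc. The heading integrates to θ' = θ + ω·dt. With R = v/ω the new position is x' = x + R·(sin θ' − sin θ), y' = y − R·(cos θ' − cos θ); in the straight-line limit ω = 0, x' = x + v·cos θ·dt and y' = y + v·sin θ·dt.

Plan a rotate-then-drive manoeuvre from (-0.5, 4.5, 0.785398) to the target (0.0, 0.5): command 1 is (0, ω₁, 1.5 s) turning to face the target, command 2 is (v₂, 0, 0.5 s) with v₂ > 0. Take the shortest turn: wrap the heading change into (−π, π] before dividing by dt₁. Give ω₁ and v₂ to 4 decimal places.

heading to target = atan2(0.5−4.5, 0−-0.5) = -1.4464
Δθ = wrap(-1.4464 − 0.7854) = -2.2318; ω₁ = Δθ/dt₁ = -1.4879
distance = √((0−-0.5)² + (0.5−4.5)²) = 4.0311; v₂ = distance/dt₂ = 8.0623

ω₁ = -1.4879, v₂ = 8.0623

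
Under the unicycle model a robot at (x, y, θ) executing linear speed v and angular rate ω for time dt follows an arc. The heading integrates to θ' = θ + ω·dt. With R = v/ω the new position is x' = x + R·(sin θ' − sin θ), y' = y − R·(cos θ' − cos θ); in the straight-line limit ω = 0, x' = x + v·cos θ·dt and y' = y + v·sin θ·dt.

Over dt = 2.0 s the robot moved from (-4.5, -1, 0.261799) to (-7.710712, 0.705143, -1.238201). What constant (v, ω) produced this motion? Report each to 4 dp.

v = -2.0000, ω = -0.7500

Δθ = -1.238201 − 0.261799 = -1.500000
ω = Δθ/dt = -1.500000/2.0 = -0.7500
R = Δx/(sin θ' − sin θ) = 2.6667
v = R·ω = 2.6667·-0.7500 = -2.0000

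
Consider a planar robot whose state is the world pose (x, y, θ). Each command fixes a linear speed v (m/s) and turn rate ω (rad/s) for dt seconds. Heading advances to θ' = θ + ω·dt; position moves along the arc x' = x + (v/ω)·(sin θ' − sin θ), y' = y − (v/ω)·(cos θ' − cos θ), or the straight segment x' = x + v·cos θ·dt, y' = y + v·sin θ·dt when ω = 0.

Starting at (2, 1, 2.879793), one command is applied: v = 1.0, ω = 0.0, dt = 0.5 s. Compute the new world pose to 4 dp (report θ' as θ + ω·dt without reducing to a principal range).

(1.5170, 1.1294, 2.8798)

θ' = 2.8798 + 0.0·0.5 = 2.8798
ω = 0 → straight: x' = 2 + 1.0·cos(2.8798)·0.5 = 1.5170
y' = 1 + 1.0·sin(2.8798)·0.5 = 1.1294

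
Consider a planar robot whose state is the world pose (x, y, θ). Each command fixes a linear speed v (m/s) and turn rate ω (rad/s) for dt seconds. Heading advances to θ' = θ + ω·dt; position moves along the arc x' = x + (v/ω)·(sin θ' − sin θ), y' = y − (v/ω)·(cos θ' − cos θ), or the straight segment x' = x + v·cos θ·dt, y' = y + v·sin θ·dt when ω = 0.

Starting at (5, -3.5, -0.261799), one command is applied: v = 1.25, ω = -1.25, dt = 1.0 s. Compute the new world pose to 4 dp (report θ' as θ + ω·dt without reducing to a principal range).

θ' = -0.2618 + -1.25·1.0 = -1.5118
R = v/ω = 1.25/-1.25 = -1.0000
x' = 5 + -1.0000·(sin -1.5118 − sin -0.2618) = 5.7394
y' = -3.5 − -1.0000·(cos -1.5118 − cos -0.2618) = -4.4070

(5.7394, -4.4070, -1.5118)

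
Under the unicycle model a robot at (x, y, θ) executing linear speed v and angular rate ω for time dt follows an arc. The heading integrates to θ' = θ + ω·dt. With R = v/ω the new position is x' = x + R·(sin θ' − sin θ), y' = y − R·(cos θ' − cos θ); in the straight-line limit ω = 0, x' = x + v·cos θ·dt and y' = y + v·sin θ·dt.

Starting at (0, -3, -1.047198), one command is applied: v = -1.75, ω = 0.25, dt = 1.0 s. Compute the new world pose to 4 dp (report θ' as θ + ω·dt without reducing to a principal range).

(-1.0544, -1.6090, -0.7972)

θ' = -1.0472 + 0.25·1.0 = -0.7972
R = v/ω = -1.75/0.25 = -7.0000
x' = 0 + -7.0000·(sin -0.7972 − sin -1.0472) = -1.0544
y' = -3 − -7.0000·(cos -0.7972 − cos -1.0472) = -1.6090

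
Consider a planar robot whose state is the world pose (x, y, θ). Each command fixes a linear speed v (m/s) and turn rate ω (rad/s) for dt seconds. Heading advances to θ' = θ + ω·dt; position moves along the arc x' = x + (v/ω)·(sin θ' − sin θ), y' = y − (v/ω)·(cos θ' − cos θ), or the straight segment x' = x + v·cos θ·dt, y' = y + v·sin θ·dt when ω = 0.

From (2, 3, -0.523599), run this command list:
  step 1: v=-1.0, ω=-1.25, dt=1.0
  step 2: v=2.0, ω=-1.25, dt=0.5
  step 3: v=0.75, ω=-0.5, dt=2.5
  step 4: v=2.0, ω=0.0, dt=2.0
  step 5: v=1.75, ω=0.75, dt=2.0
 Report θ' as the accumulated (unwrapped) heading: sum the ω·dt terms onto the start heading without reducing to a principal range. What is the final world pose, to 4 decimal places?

(-7.1958, 3.9681, -2.1486)

step 1: θ'=-1.7736 (R=0.8000) → pose (1.6164, 3.8540, -1.7736)
step 2: θ'=-2.3986 (R=-1.6000) → pose (1.1316, 2.9979, -2.3986)
step 3: θ'=-3.6486 (R=-1.5000) → pose (-0.6115, 2.7913, -3.6486)
step 4: θ'=-3.6486 (straight) → pose (-4.1083, 4.7335, -3.6486)
step 5: θ'=-2.1486 (R=2.3333) → pose (-7.1958, 3.9681, -2.1486)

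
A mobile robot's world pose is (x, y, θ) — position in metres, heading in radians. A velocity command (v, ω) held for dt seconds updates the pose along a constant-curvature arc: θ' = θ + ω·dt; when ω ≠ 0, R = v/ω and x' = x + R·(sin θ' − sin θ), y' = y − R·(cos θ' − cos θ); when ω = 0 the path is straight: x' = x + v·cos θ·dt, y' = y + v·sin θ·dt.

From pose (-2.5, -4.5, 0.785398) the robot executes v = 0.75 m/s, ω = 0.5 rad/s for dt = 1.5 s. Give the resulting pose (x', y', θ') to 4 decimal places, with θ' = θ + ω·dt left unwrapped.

(-2.0616, -3.4924, 1.5354)

θ' = 0.7854 + 0.5·1.5 = 1.5354
R = v/ω = 0.75/0.5 = 1.5000
x' = -2.5 + 1.5000·(sin 1.5354 − sin 0.7854) = -2.0616
y' = -4.5 − 1.5000·(cos 1.5354 − cos 0.7854) = -3.4924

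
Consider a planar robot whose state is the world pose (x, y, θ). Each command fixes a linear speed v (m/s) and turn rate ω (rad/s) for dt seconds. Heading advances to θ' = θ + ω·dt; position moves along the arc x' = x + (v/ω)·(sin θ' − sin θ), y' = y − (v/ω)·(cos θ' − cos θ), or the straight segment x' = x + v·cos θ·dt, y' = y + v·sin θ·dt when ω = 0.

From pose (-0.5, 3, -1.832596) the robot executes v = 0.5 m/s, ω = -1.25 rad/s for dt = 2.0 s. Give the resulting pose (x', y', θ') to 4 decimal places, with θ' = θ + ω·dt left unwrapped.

(-1.2579, 2.9552, -4.3326)

θ' = -1.8326 + -1.25·2.0 = -4.3326
R = v/ω = 0.5/-1.25 = -0.4000
x' = -0.5 + -0.4000·(sin -4.3326 − sin -1.8326) = -1.2579
y' = 3 − -0.4000·(cos -4.3326 − cos -1.8326) = 2.9552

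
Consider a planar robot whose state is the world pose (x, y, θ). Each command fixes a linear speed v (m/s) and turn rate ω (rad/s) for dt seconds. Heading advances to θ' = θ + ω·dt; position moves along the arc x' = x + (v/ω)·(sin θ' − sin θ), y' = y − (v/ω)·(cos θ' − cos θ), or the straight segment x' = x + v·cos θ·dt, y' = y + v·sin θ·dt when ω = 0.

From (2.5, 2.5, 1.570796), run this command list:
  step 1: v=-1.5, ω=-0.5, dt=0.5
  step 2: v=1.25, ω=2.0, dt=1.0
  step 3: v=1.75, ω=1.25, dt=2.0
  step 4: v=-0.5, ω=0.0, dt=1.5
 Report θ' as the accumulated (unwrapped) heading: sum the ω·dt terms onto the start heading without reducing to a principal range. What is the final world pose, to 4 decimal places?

step 1: θ'=1.3208 (R=3.0000) → pose (2.4067, 1.7578, 1.3208)
step 2: θ'=3.3208 (R=0.6250) → pose (1.6898, 2.5274, 3.3208)
step 3: θ'=5.8208 (R=1.4000) → pose (1.3148, -0.1032, 5.8208)
step 4: θ'=5.8208 (straight) → pose (0.6435, 0.2314, 5.8208)

(0.6435, 0.2314, 5.8208)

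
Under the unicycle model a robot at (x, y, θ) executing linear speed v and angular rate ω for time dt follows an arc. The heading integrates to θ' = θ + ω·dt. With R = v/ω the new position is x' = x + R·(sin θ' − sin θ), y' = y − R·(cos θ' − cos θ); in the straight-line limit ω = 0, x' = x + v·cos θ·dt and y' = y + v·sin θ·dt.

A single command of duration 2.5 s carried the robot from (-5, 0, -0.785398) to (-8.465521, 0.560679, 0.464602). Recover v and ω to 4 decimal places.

Δθ = 0.464602 − -0.785398 = 1.250000
ω = Δθ/dt = 1.250000/2.5 = 0.5000
R = Δx/(sin θ' − sin θ) = -3.0000
v = R·ω = -3.0000·0.5000 = -1.5000

v = -1.5000, ω = 0.5000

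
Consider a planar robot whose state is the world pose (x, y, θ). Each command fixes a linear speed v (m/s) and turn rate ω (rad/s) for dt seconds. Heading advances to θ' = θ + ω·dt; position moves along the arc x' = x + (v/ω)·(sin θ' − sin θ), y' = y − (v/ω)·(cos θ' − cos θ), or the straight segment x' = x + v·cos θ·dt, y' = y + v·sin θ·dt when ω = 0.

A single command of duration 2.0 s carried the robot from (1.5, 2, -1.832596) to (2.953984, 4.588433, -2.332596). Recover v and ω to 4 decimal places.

v = -1.5000, ω = -0.2500

Δθ = -2.332596 − -1.832596 = -0.500000
ω = Δθ/dt = -0.500000/2.0 = -0.2500
R = −Δy/(cos θ' − cos θ) = 6.0000
v = R·ω = 6.0000·-0.2500 = -1.5000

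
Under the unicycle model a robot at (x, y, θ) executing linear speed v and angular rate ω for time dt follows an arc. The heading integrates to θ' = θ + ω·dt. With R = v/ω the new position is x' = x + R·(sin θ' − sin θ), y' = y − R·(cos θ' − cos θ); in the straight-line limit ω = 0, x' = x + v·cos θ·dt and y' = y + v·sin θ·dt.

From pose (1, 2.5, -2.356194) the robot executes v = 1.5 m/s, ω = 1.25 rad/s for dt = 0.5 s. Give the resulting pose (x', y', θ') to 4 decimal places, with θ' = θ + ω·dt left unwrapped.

θ' = -2.3562 + 1.25·0.5 = -1.7312
R = v/ω = 1.5/1.25 = 1.2000
x' = 1 + 1.2000·(sin -1.7312 − sin -2.3562) = 0.6639
y' = 2.5 − 1.2000·(cos -1.7312 − cos -2.3562) = 1.8431

(0.6639, 1.8431, -1.7312)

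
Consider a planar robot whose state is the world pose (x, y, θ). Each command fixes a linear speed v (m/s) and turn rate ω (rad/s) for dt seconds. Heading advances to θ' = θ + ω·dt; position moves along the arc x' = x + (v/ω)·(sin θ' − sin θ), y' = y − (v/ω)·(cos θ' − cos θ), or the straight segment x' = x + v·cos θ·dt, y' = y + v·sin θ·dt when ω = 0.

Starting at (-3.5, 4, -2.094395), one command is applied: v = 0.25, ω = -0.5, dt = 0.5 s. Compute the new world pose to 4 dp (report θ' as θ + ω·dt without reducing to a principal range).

(-3.5753, 3.9006, -2.3444)

θ' = -2.0944 + -0.5·0.5 = -2.3444
R = v/ω = 0.25/-0.5 = -0.5000
x' = -3.5 + -0.5000·(sin -2.3444 − sin -2.0944) = -3.5753
y' = 4 − -0.5000·(cos -2.3444 − cos -2.0944) = 3.9006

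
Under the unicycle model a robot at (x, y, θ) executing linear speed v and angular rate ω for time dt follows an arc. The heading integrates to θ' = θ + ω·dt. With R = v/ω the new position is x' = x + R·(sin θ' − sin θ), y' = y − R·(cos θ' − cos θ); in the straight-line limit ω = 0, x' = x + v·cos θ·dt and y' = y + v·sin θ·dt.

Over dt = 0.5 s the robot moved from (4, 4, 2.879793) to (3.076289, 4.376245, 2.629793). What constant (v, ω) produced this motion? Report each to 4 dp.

Δθ = 2.629793 − 2.879793 = -0.250000
ω = Δθ/dt = -0.250000/0.5 = -0.5000
R = Δx/(sin θ' − sin θ) = -4.0000
v = R·ω = -4.0000·-0.5000 = 2.0000

v = 2.0000, ω = -0.5000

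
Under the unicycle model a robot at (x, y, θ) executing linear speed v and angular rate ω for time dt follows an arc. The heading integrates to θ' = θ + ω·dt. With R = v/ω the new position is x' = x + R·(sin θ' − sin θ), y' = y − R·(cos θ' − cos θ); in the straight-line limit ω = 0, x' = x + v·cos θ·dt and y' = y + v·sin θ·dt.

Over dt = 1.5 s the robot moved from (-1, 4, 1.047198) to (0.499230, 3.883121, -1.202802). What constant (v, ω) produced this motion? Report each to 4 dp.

Δθ = -1.202802 − 1.047198 = -2.250000
ω = Δθ/dt = -2.250000/1.5 = -1.5000
R = Δx/(sin θ' − sin θ) = -0.8333
v = R·ω = -0.8333·-1.5000 = 1.2500

v = 1.2500, ω = -1.5000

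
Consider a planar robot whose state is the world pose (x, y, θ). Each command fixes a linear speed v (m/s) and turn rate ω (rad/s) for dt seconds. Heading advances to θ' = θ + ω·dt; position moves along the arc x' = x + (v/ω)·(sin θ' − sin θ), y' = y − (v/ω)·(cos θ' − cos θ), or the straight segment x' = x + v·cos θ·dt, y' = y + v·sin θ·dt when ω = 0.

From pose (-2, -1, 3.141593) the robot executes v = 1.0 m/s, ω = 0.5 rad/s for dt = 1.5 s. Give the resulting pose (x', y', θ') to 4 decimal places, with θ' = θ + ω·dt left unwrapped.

θ' = 3.1416 + 0.5·1.5 = 3.8916
R = v/ω = 1.0/0.5 = 2.0000
x' = -2 + 2.0000·(sin 3.8916 − sin 3.1416) = -3.3633
y' = -1 − 2.0000·(cos 3.8916 − cos 3.1416) = -1.5366

(-3.3633, -1.5366, 3.8916)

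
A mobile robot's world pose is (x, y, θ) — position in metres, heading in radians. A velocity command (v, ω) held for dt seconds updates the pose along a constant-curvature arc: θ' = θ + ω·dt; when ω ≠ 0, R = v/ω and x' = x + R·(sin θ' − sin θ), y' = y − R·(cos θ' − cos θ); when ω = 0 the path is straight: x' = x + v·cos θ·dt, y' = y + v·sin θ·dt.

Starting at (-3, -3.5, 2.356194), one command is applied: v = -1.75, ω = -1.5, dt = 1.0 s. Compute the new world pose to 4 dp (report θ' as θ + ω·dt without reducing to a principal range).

(-2.9437, -5.0895, 0.8562)

θ' = 2.3562 + -1.5·1.0 = 0.8562
R = v/ω = -1.75/-1.5 = 1.1667
x' = -3 + 1.1667·(sin 0.8562 − sin 2.3562) = -2.9437
y' = -3.5 − 1.1667·(cos 0.8562 − cos 2.3562) = -5.0895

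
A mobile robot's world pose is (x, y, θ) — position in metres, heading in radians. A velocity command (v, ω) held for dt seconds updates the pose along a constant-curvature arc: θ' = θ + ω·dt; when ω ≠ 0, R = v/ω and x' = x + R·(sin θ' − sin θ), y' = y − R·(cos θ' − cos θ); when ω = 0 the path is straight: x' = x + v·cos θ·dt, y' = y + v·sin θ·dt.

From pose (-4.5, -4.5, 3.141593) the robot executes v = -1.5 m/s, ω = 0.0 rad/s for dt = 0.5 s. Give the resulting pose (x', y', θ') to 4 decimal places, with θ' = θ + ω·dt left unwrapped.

θ' = 3.1416 + 0.0·0.5 = 3.1416
ω = 0 → straight: x' = -4.5 + -1.5·cos(3.1416)·0.5 = -3.7500
y' = -4.5 + -1.5·sin(3.1416)·0.5 = -4.5000

(-3.7500, -4.5000, 3.1416)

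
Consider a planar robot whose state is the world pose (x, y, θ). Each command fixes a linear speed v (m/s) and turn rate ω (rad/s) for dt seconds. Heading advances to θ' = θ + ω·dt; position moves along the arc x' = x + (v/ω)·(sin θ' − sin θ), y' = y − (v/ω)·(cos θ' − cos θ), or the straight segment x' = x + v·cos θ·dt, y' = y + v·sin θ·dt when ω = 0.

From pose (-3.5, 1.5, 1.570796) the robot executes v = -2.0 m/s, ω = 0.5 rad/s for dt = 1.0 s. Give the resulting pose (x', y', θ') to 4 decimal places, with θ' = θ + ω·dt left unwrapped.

(-3.0103, -0.4177, 2.0708)

θ' = 1.5708 + 0.5·1.0 = 2.0708
R = v/ω = -2.0/0.5 = -4.0000
x' = -3.5 + -4.0000·(sin 2.0708 − sin 1.5708) = -3.0103
y' = 1.5 − -4.0000·(cos 2.0708 − cos 1.5708) = -0.4177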